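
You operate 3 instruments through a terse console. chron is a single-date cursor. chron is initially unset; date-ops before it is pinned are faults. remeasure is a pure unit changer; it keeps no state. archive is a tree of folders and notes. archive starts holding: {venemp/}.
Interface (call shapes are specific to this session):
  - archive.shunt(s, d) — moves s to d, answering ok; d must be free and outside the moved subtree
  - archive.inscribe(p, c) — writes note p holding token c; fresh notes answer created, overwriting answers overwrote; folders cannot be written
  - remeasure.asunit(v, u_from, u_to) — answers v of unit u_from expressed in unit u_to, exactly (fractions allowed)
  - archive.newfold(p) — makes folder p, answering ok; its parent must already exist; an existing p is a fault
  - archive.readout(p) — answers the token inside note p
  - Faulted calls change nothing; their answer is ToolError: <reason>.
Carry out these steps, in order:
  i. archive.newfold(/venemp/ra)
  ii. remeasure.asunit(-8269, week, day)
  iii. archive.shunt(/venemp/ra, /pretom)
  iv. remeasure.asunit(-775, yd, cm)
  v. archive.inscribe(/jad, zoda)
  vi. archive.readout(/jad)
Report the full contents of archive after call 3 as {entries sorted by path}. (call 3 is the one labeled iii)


Answer: {pretom/, venemp/}

Derivation:
>>> archive.newfold p=/venemp/ra
= ok
>>> remeasure.asunit v=-8269 u_from=week u_to=day
= -57883
>>> archive.shunt s=/venemp/ra d=/pretom
= ok
>>> remeasure.asunit v=-775 u_from=yd u_to=cm
= -70866
>>> archive.inscribe p=/jad c=zoda
= created
>>> archive.readout p=/jad
= zoda


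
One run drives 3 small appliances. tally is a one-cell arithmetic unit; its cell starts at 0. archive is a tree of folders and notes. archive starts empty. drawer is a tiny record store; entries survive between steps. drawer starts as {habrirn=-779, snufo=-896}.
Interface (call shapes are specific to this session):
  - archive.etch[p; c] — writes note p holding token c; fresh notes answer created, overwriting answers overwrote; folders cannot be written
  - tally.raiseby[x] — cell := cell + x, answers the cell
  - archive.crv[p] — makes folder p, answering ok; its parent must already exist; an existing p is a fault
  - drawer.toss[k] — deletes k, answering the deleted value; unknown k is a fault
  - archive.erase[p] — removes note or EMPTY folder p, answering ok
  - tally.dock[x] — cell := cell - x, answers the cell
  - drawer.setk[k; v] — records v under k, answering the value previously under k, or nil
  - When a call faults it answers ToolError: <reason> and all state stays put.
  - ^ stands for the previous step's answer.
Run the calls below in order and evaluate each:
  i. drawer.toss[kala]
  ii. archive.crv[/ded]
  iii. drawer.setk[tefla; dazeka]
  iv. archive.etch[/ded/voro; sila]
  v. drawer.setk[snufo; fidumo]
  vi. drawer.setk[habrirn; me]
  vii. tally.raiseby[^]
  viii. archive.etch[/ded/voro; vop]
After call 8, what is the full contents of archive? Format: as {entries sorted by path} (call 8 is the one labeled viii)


$ toss k=kala
[out] ToolError: no such key kala
$ crv p=/ded
[out] ok
$ setk k=tefla v=dazeka
[out] nil
$ etch p=/ded/voro c=sila
[out] created
$ setk k=snufo v=fidumo
[out] -896
$ setk k=habrirn v=me
[out] -779
$ raiseby x=^
[out] -779
$ etch p=/ded/voro c=vop
[out] overwrote

Answer: {ded/, ded/voro=vop}


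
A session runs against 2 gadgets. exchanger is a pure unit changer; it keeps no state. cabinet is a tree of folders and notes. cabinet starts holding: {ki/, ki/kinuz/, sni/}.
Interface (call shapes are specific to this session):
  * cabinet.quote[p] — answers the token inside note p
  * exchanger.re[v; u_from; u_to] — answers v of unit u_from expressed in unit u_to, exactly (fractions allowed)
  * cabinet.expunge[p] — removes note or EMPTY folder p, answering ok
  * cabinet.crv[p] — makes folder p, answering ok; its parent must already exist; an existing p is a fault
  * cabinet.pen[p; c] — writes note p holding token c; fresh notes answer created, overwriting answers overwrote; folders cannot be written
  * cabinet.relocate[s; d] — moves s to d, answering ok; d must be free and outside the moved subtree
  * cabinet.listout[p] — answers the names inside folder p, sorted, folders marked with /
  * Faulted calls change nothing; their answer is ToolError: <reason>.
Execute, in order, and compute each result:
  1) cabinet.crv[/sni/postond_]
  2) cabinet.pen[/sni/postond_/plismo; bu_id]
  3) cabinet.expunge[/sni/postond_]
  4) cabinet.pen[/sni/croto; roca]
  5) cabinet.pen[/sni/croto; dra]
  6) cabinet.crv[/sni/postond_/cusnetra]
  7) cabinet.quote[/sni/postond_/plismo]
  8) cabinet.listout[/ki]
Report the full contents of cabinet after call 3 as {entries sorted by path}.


Answer: {ki/, ki/kinuz/, sni/, sni/postond_/, sni/postond_/plismo=bu_id}

Derivation:
~$ cabinet.crv p='/sni/postond_'
:: ok
~$ cabinet.pen p='/sni/postond_/plismo' c='bu_id'
:: created
~$ cabinet.expunge p='/sni/postond_'
:: ToolError: not empty
~$ cabinet.pen p='/sni/croto' c='roca'
:: created
~$ cabinet.pen p='/sni/croto' c='dra'
:: overwrote
~$ cabinet.crv p='/sni/postond_/cusnetra'
:: ok
~$ cabinet.quote p='/sni/postond_/plismo'
:: bu_id
~$ cabinet.listout p='/ki'
:: [kinuz/]


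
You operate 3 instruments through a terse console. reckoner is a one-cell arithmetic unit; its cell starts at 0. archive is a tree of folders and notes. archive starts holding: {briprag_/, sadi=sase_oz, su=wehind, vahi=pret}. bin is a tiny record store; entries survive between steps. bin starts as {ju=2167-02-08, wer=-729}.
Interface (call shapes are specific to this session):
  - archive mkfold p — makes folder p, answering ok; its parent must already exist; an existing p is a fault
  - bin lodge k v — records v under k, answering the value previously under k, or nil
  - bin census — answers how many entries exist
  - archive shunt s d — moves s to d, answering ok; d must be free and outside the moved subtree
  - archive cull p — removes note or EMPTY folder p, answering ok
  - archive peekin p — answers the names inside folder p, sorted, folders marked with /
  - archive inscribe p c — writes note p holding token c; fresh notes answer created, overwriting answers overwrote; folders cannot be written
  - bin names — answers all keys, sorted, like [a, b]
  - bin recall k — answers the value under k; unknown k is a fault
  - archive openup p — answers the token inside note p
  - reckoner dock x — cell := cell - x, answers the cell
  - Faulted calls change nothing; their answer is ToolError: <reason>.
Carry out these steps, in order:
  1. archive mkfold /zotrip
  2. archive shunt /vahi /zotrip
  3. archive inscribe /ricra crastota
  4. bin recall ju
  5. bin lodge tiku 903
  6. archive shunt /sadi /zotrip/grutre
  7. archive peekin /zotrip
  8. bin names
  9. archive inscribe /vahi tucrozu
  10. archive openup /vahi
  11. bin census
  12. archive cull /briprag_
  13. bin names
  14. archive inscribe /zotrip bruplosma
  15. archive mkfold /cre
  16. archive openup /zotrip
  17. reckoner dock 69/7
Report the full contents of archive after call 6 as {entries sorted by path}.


$ archive mkfold /zotrip
  ok
$ archive shunt /vahi /zotrip
  ToolError: exists
$ archive inscribe /ricra crastota
  created
$ bin recall ju
  2167-02-08
$ bin lodge tiku 903
  nil
$ archive shunt /sadi /zotrip/grutre
  ok
$ archive peekin /zotrip
  [grutre]
$ bin names
  [ju, tiku, wer]
$ archive inscribe /vahi tucrozu
  overwrote
$ archive openup /vahi
  tucrozu
$ bin census
  3
$ archive cull /briprag_
  ok
$ bin names
  [ju, tiku, wer]
$ archive inscribe /zotrip bruplosma
  ToolError: is a directory
$ archive mkfold /cre
  ok
$ archive openup /zotrip
  ToolError: is a directory
$ reckoner dock 69/7
  -69/7

Answer: {briprag_/, ricra=crastota, su=wehind, vahi=pret, zotrip/, zotrip/grutre=sase_oz}


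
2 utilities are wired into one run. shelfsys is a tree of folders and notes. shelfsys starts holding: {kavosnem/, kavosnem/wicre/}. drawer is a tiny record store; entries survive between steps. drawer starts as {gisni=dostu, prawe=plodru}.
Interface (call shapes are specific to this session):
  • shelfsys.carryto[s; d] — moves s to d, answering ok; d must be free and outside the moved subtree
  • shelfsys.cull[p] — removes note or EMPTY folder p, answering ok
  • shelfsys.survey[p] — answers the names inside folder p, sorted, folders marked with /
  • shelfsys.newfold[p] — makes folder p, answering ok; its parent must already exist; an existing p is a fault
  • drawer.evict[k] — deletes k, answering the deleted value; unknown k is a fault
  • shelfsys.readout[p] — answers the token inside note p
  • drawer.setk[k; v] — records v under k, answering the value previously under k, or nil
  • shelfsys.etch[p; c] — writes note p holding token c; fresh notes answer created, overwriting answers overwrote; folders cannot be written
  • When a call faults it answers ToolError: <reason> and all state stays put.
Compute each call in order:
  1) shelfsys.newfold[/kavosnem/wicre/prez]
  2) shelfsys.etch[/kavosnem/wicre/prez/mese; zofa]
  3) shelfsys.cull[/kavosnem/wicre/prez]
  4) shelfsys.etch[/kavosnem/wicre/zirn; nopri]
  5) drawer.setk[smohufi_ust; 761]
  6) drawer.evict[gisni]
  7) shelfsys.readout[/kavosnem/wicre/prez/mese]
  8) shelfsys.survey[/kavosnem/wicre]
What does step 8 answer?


Answer: [prez/, zirn]

Derivation:
CALL shelfsys.newfold[p='/kavosnem/wicre/prez']
RET  ok
CALL shelfsys.etch[p='/kavosnem/wicre/prez/mese'; c='zofa']
RET  created
CALL shelfsys.cull[p='/kavosnem/wicre/prez']
RET  ToolError: not empty
CALL shelfsys.etch[p='/kavosnem/wicre/zirn'; c='nopri']
RET  created
CALL drawer.setk[k='smohufi_ust'; v='761']
RET  nil
CALL drawer.evict[k='gisni']
RET  dostu
CALL shelfsys.readout[p='/kavosnem/wicre/prez/mese']
RET  zofa
CALL shelfsys.survey[p='/kavosnem/wicre']
RET  [prez/, zirn]


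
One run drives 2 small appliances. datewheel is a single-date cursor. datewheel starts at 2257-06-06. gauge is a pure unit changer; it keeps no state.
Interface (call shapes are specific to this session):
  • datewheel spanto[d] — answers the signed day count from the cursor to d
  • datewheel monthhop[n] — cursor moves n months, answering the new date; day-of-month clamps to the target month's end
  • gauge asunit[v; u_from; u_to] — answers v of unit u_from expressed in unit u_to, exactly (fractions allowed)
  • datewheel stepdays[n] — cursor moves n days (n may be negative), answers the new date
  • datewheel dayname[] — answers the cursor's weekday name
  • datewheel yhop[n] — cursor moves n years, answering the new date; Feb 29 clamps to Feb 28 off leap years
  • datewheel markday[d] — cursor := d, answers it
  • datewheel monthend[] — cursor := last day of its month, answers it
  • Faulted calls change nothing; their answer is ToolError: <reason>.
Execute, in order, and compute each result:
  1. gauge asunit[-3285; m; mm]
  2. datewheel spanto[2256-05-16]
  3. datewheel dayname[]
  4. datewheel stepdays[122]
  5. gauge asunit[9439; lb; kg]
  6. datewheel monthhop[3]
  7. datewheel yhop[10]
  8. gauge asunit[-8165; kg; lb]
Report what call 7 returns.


Answer: 2268-01-06

Derivation:
Act: gauge asunit[v: -3285; u_from: m; u_to: mm]
Obs: -3285000
Act: datewheel spanto[d: 2256-05-16]
Obs: -386
Act: datewheel dayname[]
Obs: Saturday
Act: datewheel stepdays[n: 122]
Obs: 2257-10-06
Act: gauge asunit[v: 9439; u_from: lb; u_to: kg]
Obs: 428145838043/100000000
Act: datewheel monthhop[n: 3]
Obs: 2258-01-06
Act: datewheel yhop[n: 10]
Obs: 2268-01-06
Act: gauge asunit[v: -8165; u_from: kg; u_to: lb]
Obs: -816500000000/45359237


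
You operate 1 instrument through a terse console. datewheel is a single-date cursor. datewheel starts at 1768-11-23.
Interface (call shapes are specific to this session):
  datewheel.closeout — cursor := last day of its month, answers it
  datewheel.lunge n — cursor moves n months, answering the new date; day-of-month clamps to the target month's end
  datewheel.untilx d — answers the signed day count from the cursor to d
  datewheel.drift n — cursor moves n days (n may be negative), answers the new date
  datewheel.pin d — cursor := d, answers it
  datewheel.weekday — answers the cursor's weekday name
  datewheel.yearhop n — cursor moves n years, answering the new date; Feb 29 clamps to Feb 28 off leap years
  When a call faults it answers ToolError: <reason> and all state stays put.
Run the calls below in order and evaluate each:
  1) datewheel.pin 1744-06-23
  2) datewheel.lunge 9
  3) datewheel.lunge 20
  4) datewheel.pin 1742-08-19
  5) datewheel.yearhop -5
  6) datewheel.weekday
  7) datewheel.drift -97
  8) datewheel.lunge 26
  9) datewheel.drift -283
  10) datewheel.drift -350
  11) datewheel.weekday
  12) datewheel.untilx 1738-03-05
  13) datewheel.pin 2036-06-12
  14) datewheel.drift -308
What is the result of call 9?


Answer: 1738-10-04

Derivation:
I invoke datewheel.pin using d: 1744-06-23, which returns 1744-06-23.
I call datewheel.lunge using n: 9, and see 1745-03-23.
Now I run datewheel.lunge using n: 20, yielding 1746-11-23.
I try datewheel.pin using d: 1742-08-19: 1742-08-19.
I run datewheel.yearhop using n: -5, and see 1737-08-19.
Now I run datewheel.weekday, and get Monday.
I use datewheel.drift using n: -97, which returns 1737-05-14.
Using datewheel.lunge using n: 26, and see 1739-07-14.
Using datewheel.drift using n: -283, → 1738-10-04.
Next I call datewheel.drift using n: -350, which returns 1737-10-19.
Invoking datewheel.weekday(), → Saturday.
Now I run datewheel.untilx using d: 1738-03-05, — result: 137.
Invoking datewheel.pin using d: 2036-06-12, and observe 2036-06-12.
Then datewheel.drift using n: -308, and see 2035-08-09.


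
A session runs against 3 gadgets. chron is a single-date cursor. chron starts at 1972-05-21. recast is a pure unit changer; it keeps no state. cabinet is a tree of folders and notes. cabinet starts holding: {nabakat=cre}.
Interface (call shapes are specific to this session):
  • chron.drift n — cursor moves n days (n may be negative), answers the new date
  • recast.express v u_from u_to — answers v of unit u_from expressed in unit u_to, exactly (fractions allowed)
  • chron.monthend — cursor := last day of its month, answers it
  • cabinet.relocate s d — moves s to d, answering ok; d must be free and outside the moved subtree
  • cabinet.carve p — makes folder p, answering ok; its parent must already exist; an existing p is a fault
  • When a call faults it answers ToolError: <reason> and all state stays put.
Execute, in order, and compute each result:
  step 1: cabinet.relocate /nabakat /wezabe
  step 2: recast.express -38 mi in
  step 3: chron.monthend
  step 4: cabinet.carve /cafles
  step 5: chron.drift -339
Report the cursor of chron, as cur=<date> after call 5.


Answer: cur=1971-06-27

Derivation:
~$ cabinet.relocate /nabakat /wezabe
  ok
~$ recast.express -38 mi in
  -2407680
~$ chron.monthend
  1972-05-31
~$ cabinet.carve /cafles
  ok
~$ chron.drift -339
  1971-06-27


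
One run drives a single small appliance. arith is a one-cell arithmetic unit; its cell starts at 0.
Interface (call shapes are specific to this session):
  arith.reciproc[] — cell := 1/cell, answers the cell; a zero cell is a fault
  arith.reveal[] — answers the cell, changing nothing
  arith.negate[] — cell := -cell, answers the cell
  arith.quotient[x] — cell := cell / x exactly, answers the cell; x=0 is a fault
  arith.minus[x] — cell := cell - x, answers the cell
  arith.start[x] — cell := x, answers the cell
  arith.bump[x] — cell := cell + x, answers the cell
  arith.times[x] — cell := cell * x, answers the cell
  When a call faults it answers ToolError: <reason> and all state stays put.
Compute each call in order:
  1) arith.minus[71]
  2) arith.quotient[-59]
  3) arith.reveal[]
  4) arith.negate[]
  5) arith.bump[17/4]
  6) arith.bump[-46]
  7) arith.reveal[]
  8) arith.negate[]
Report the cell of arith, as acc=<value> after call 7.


Answer: acc=-10137/236

Derivation:
→ arith.minus(x→71)
← -71
→ arith.quotient(x→-59)
← 71/59
→ arith.reveal()
← 71/59
→ arith.negate()
← -71/59
→ arith.bump(x→17/4)
← 719/236
→ arith.bump(x→-46)
← -10137/236
→ arith.reveal()
← -10137/236
→ arith.negate()
← 10137/236


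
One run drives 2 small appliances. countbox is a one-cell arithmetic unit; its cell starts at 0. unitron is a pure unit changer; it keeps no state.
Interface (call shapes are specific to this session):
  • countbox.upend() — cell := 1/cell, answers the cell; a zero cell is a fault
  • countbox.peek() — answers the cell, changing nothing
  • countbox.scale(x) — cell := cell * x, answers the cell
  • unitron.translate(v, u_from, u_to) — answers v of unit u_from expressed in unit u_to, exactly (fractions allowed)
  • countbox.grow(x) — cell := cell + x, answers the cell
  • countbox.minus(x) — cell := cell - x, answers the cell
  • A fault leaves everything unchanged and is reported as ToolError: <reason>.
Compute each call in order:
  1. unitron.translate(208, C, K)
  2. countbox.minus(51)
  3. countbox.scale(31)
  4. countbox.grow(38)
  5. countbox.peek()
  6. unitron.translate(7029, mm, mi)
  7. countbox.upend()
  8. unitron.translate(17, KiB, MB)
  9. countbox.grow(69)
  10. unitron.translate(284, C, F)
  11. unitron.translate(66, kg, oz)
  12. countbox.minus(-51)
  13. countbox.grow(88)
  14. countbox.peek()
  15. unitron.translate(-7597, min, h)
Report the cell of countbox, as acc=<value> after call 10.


% 1. translate(v: 208, u_from: C, u_to: K) : 9623/20
% 2. minus(x: 51) : -51
% 3. scale(x: 31) : -1581
% 4. grow(x: 38) : -1543
% 5. peek() : -1543
% 6. translate(v: 7029, u_from: mm, u_to: mi) : 71/16256
% 7. upend() : -1/1543
% 8. translate(v: 17, u_from: KiB, u_to: MB) : 272/15625
% 9. grow(x: 69) : 106466/1543
% 10. translate(v: 284, u_from: C, u_to: F) : 2716/5
% 11. translate(v: 66, u_from: kg, u_to: oz) : 9600000000/4123567
% 12. minus(x: -51) : 185159/1543
% 13. grow(x: 88) : 320943/1543
% 14. peek() : 320943/1543
% 15. translate(v: -7597, u_from: min, u_to: h) : -7597/60

Answer: acc=106466/1543


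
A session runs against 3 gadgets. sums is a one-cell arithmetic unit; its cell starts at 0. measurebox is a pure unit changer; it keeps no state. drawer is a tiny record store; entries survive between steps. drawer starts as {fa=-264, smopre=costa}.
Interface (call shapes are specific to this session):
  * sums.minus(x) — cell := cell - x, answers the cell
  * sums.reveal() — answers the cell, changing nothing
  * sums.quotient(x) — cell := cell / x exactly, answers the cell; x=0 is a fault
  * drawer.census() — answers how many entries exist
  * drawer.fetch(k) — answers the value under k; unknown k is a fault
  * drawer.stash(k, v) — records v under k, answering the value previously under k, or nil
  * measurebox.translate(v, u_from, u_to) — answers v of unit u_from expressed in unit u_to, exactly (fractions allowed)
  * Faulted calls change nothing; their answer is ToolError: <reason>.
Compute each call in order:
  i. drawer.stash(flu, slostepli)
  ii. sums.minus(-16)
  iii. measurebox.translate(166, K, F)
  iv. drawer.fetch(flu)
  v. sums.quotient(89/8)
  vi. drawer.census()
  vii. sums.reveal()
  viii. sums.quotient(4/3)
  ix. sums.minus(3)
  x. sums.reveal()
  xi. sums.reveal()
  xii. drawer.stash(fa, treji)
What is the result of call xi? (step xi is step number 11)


Step: drawer.stash[k→flu; v→slostepli]
Result: nil
Step: sums.minus[x→-16]
Result: 16
Step: measurebox.translate[v→166; u_from→K; u_to→F]
Result: -16087/100
Step: drawer.fetch[k→flu]
Result: slostepli
Step: sums.quotient[x→89/8]
Result: 128/89
Step: drawer.census[]
Result: 3
Step: sums.reveal[]
Result: 128/89
Step: sums.quotient[x→4/3]
Result: 96/89
Step: sums.minus[x→3]
Result: -171/89
Step: sums.reveal[]
Result: -171/89
Step: sums.reveal[]
Result: -171/89
Step: drawer.stash[k→fa; v→treji]
Result: -264

Answer: -171/89


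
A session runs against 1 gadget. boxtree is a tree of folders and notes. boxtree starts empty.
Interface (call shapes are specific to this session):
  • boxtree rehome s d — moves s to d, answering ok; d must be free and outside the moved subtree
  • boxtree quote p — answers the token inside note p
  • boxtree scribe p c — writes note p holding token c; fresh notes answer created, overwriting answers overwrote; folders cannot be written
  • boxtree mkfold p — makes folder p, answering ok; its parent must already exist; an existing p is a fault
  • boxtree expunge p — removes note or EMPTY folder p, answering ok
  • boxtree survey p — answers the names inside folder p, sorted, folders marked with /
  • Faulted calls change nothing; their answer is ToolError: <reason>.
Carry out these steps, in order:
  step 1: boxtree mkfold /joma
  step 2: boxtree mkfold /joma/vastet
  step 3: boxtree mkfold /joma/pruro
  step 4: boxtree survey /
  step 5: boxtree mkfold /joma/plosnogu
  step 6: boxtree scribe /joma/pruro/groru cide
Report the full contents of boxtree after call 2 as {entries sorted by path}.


;; boxtree mkfold(p: /joma) => ok
;; boxtree mkfold(p: /joma/vastet) => ok
;; boxtree mkfold(p: /joma/pruro) => ok
;; boxtree survey(p: /) => [joma/]
;; boxtree mkfold(p: /joma/plosnogu) => ok
;; boxtree scribe(p: /joma/pruro/groru, c: cide) => created

Answer: {joma/, joma/vastet/}


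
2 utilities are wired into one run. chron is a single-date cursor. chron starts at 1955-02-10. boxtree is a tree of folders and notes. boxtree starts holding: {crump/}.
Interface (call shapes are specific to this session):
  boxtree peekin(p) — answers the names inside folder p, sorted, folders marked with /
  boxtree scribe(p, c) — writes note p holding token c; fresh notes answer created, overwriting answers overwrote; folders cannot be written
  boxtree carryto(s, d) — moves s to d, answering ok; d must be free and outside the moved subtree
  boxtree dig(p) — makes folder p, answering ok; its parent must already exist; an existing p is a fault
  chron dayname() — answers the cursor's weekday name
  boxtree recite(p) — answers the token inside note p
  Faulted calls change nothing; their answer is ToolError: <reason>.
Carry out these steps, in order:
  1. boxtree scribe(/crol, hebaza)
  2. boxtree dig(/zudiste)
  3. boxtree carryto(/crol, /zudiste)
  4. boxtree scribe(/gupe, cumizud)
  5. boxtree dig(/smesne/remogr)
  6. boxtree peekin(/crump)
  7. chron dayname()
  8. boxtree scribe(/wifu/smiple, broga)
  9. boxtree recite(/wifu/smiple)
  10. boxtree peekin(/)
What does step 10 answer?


>>> boxtree scribe /crol hebaza
:: created
>>> boxtree dig /zudiste
:: ok
>>> boxtree carryto /crol /zudiste
:: ToolError: exists
>>> boxtree scribe /gupe cumizud
:: created
>>> boxtree dig /smesne/remogr
:: ToolError: no parent
>>> boxtree peekin /crump
:: []
>>> chron dayname
:: Thursday
>>> boxtree scribe /wifu/smiple broga
:: ToolError: no parent
>>> boxtree recite /wifu/smiple
:: ToolError: not found
>>> boxtree peekin /
:: [crol, crump/, gupe, zudiste/]

Answer: [crol, crump/, gupe, zudiste/]


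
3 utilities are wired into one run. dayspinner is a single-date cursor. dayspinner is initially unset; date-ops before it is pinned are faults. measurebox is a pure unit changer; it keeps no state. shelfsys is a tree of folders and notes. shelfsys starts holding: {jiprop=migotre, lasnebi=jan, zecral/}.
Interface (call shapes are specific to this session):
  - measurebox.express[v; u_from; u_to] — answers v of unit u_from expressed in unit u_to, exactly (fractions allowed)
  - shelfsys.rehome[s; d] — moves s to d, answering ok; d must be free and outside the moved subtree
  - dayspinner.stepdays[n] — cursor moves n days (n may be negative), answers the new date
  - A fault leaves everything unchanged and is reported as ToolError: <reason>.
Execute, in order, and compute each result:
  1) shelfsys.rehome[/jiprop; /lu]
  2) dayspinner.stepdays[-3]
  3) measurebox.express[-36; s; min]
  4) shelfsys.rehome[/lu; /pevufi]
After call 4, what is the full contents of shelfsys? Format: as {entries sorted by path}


Answer: {lasnebi=jan, pevufi=migotre, zecral/}

Derivation:
I try shelfsys.rehome on s→/jiprop, d→/lu, → ok.
I run dayspinner.stepdays on n→-3, which returns ToolError: no date set.
I call measurebox.express on v→-36, u_from→s, u_to→min, yielding -3/5.
I use shelfsys.rehome on s→/lu, d→/pevufi, and observe ok.


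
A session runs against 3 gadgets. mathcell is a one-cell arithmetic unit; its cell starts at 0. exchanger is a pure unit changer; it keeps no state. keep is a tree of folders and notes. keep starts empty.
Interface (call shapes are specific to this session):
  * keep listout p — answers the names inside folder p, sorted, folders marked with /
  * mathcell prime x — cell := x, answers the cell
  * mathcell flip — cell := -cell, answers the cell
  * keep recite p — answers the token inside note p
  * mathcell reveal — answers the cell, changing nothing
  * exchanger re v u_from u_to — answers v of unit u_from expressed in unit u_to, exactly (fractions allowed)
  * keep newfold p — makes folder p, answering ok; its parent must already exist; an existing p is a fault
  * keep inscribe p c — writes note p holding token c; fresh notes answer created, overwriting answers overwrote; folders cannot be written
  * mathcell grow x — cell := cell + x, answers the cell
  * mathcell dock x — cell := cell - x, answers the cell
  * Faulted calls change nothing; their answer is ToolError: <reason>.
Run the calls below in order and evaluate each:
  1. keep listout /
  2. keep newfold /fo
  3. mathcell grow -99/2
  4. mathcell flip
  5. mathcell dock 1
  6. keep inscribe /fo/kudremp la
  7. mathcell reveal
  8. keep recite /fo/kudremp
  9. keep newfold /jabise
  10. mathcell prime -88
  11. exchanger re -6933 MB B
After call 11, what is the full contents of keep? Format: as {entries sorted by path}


Answer: {fo/, fo/kudremp=la, jabise/}

Derivation:
-> keep listout(p='/')
<- []
-> keep newfold(p='/fo')
<- ok
-> mathcell grow(x='-99/2')
<- -99/2
-> mathcell flip()
<- 99/2
-> mathcell dock(x='1')
<- 97/2
-> keep inscribe(p='/fo/kudremp', c='la')
<- created
-> mathcell reveal()
<- 97/2
-> keep recite(p='/fo/kudremp')
<- la
-> keep newfold(p='/jabise')
<- ok
-> mathcell prime(x='-88')
<- -88
-> exchanger re(v='-6933', u_from='MB', u_to='B')
<- -6933000000


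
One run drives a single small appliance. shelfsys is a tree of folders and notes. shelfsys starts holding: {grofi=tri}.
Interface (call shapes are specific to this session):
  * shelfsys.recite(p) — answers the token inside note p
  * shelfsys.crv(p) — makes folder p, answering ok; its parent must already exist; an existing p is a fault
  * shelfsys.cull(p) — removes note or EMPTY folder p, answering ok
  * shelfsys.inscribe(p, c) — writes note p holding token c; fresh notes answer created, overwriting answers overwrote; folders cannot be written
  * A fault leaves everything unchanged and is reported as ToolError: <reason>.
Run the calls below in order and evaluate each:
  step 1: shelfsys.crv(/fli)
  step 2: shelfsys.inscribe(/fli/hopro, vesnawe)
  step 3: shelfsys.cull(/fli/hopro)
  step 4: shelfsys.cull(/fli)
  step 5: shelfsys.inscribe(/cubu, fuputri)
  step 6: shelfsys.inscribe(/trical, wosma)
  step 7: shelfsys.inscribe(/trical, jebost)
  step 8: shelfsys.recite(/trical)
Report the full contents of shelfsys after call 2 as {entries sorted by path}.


Answer: {fli/, fli/hopro=vesnawe, grofi=tri}

Derivation:
>>> shelfsys.crv p='/fli'
[out] ok
>>> shelfsys.inscribe p='/fli/hopro' c='vesnawe'
[out] created
>>> shelfsys.cull p='/fli/hopro'
[out] ok
>>> shelfsys.cull p='/fli'
[out] ok
>>> shelfsys.inscribe p='/cubu' c='fuputri'
[out] created
>>> shelfsys.inscribe p='/trical' c='wosma'
[out] created
>>> shelfsys.inscribe p='/trical' c='jebost'
[out] overwrote
>>> shelfsys.recite p='/trical'
[out] jebost


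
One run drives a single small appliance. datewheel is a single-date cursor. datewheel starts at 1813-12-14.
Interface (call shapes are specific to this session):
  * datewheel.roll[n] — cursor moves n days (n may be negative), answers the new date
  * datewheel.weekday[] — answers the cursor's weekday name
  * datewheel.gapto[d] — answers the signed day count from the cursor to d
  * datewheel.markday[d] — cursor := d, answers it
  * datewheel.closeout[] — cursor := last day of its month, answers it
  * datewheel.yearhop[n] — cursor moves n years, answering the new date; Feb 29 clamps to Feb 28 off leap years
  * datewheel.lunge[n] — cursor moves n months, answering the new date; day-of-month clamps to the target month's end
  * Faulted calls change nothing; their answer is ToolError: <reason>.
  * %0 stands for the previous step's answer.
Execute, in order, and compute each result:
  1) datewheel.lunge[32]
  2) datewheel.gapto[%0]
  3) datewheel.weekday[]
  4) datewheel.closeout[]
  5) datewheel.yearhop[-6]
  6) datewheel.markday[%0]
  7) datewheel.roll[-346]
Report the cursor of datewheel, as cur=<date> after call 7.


Answer: cur=1809-09-19

Derivation:
Calling datewheel.lunge on n='32', giving 1816-08-14.
I invoke datewheel.gapto on d='%0', and observe 0.
I run datewheel.weekday, which returns Wednesday.
Using datewheel.closeout, which returns 1816-08-31.
I run datewheel.yearhop on n='-6', and get 1810-08-31.
I use datewheel.markday on d='%0', and see 1810-08-31.
Then datewheel.roll on n='-346', giving 1809-09-19.


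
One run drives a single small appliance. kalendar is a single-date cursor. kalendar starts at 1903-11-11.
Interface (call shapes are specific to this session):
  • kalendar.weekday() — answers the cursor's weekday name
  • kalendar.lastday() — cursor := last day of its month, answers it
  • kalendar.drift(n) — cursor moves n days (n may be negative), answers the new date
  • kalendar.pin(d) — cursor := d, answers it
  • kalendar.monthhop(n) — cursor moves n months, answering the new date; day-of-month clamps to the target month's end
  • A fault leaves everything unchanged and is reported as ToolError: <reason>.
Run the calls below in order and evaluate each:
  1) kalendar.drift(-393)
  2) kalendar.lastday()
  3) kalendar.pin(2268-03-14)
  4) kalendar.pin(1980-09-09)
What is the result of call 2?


Answer: 1902-10-31

Derivation:
! drift(n='-393') ~> 1902-10-14
! lastday() ~> 1902-10-31
! pin(d='2268-03-14') ~> 2268-03-14
! pin(d='1980-09-09') ~> 1980-09-09


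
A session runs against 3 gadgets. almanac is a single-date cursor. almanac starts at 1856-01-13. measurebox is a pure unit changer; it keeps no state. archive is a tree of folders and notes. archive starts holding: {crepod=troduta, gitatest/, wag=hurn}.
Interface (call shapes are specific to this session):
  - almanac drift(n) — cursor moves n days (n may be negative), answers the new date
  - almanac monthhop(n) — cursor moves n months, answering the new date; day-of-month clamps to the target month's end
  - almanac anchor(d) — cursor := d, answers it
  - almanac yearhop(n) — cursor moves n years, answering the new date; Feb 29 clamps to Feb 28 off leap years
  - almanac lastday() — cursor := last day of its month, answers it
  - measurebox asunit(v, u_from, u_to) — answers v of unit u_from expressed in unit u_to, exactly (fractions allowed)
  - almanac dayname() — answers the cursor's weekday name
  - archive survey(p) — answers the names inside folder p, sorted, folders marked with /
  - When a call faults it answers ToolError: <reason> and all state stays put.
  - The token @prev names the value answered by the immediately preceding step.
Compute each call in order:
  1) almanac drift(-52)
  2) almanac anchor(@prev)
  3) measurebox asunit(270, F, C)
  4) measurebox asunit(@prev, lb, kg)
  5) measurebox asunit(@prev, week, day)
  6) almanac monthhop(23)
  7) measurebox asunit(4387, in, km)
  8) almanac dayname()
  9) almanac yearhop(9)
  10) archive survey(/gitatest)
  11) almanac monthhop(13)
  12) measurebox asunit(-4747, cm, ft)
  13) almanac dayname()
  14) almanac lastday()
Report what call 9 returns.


Answer: 1866-10-22

Derivation:
>> almanac drift(n: -52)
<< 1855-11-22
>> almanac anchor(d: @prev)
<< 1855-11-22
>> measurebox asunit(v: 270, u_from: F, u_to: C)
<< 1190/9
>> measurebox asunit(v: @prev, u_from: lb, u_to: kg)
<< 5397749203/90000000
>> measurebox asunit(v: @prev, u_from: week, u_to: day)
<< 37784244421/90000000
>> almanac monthhop(n: 23)
<< 1857-10-22
>> measurebox asunit(v: 4387, u_from: in, u_to: km)
<< 557149/5000000
>> almanac dayname()
<< Thursday
>> almanac yearhop(n: 9)
<< 1866-10-22
>> archive survey(p: /gitatest)
<< []
>> almanac monthhop(n: 13)
<< 1867-11-22
>> measurebox asunit(v: -4747, u_from: cm, u_to: ft)
<< -118675/762
>> almanac dayname()
<< Friday
>> almanac lastday()
<< 1867-11-30


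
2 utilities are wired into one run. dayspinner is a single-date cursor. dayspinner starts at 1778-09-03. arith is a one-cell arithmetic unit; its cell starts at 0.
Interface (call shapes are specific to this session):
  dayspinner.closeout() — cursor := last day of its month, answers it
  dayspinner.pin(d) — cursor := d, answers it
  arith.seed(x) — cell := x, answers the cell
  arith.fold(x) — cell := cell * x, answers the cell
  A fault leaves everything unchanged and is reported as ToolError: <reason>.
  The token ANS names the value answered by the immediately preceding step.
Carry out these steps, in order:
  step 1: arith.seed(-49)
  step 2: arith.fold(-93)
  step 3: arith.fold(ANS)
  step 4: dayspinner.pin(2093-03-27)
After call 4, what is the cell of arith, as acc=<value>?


→ arith.seed(x='-49')
← -49
→ arith.fold(x='-93')
← 4557
→ arith.fold(x='ANS')
← 20766249
→ dayspinner.pin(d='2093-03-27')
← 2093-03-27

Answer: acc=20766249


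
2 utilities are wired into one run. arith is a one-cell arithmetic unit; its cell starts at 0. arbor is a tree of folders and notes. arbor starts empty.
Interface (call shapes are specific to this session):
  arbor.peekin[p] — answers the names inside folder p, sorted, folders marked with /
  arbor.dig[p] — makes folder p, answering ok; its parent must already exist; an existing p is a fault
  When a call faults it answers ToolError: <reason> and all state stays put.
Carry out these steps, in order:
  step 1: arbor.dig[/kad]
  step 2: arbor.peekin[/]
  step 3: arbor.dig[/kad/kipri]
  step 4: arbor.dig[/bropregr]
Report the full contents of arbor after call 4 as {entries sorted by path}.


Answer: {bropregr/, kad/, kad/kipri/}

Derivation:
~$ dig p=/kad
= ok
~$ peekin p=/
= [kad/]
~$ dig p=/kad/kipri
= ok
~$ dig p=/bropregr
= ok


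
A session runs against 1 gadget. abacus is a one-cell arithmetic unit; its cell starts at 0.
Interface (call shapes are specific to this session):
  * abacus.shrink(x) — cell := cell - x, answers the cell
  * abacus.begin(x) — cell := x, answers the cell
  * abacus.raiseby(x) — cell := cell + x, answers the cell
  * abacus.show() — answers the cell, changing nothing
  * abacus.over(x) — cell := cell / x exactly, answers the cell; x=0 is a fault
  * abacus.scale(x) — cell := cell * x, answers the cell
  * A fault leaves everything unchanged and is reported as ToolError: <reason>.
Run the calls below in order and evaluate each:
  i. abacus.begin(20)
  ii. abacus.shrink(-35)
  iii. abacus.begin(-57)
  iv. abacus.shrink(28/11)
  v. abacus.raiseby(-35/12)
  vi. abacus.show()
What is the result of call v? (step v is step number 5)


Next I call abacus.begin(x→20), — result: 20.
I use abacus.shrink(x→-35), giving 55.
I try abacus.begin(x→-57), and get -57.
Now I run abacus.shrink(x→28/11), giving -655/11.
I invoke abacus.raiseby(x→-35/12), → -8245/132.
I run abacus.show, and see -8245/132.

Answer: -8245/132


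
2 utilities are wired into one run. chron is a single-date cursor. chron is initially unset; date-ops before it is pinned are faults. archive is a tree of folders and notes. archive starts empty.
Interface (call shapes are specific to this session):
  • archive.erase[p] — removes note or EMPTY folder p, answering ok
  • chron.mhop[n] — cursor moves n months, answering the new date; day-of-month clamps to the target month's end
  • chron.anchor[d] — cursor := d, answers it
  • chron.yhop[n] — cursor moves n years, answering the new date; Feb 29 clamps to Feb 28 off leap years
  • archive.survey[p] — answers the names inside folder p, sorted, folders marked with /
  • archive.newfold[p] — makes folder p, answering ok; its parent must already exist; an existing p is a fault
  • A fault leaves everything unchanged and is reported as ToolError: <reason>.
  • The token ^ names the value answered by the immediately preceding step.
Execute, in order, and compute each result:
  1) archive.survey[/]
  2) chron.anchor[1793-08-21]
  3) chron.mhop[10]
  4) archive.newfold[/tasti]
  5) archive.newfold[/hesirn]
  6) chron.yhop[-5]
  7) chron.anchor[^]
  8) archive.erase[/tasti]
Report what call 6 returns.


Answer: 1789-06-21

Derivation:
-- archive.survey(p=/) == []
-- chron.anchor(d=1793-08-21) == 1793-08-21
-- chron.mhop(n=10) == 1794-06-21
-- archive.newfold(p=/tasti) == ok
-- archive.newfold(p=/hesirn) == ok
-- chron.yhop(n=-5) == 1789-06-21
-- chron.anchor(d=^) == 1789-06-21
-- archive.erase(p=/tasti) == ok


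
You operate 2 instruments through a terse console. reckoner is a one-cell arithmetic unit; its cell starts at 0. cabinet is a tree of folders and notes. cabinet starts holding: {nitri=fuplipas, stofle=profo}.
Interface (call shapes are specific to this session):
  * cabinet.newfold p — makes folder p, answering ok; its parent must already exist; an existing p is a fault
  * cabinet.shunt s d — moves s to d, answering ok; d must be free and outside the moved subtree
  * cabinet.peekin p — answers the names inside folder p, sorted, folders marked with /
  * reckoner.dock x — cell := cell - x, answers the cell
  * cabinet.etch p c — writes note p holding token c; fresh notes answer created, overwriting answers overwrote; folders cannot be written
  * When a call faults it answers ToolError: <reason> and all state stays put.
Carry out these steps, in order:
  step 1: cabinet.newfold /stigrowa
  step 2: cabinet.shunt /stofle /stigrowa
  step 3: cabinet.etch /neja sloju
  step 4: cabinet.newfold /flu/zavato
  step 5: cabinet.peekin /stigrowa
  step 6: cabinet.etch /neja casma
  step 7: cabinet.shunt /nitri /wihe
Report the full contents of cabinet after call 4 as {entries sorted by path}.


// newfold(p→/stigrowa) : ok
// shunt(s→/stofle, d→/stigrowa) : ToolError: exists
// etch(p→/neja, c→sloju) : created
// newfold(p→/flu/zavato) : ToolError: no parent
// peekin(p→/stigrowa) : []
// etch(p→/neja, c→casma) : overwrote
// shunt(s→/nitri, d→/wihe) : ok

Answer: {neja=sloju, nitri=fuplipas, stigrowa/, stofle=profo}


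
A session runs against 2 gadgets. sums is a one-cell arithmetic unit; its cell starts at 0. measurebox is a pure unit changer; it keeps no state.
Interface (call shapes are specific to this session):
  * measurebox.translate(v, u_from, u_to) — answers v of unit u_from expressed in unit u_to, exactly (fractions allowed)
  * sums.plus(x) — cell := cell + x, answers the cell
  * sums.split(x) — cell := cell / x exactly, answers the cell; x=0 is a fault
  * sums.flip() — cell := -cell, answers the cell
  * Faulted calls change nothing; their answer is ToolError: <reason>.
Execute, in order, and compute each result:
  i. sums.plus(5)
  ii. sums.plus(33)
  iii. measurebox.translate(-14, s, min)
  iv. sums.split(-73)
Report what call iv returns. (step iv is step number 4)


Do: plus[x: 5]
See: 5
Do: plus[x: 33]
See: 38
Do: translate[v: -14; u_from: s; u_to: min]
See: -7/30
Do: split[x: -73]
See: -38/73

Answer: -38/73


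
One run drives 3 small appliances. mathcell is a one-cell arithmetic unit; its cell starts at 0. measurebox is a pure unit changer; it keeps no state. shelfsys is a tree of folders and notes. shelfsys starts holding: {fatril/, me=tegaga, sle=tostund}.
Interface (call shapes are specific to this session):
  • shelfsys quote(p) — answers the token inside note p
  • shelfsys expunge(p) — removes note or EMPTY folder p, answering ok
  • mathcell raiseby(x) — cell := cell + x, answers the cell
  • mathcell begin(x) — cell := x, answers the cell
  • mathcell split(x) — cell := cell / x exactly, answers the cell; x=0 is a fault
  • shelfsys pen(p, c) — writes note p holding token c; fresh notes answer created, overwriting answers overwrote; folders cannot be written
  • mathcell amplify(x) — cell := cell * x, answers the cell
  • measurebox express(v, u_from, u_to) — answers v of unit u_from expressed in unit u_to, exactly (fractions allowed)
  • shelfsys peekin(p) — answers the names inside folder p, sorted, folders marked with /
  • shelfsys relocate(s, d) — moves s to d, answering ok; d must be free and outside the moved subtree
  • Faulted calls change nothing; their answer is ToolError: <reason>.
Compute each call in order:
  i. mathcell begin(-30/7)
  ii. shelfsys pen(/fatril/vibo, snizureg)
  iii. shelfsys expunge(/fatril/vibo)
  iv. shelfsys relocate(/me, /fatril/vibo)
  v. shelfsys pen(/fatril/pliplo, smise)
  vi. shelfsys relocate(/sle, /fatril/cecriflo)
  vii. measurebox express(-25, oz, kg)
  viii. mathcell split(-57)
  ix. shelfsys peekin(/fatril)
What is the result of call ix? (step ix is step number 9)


Answer: [cecriflo, pliplo, vibo]

Derivation:
Do: mathcell begin[x='-30/7']
See: -30/7
Do: shelfsys pen[p='/fatril/vibo'; c='snizureg']
See: created
Do: shelfsys expunge[p='/fatril/vibo']
See: ok
Do: shelfsys relocate[s='/me'; d='/fatril/vibo']
See: ok
Do: shelfsys pen[p='/fatril/pliplo'; c='smise']
See: created
Do: shelfsys relocate[s='/sle'; d='/fatril/cecriflo']
See: ok
Do: measurebox express[v='-25'; u_from='oz'; u_to='kg']
See: -45359237/64000000
Do: mathcell split[x='-57']
See: 10/133
Do: shelfsys peekin[p='/fatril']
See: [cecriflo, pliplo, vibo]
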